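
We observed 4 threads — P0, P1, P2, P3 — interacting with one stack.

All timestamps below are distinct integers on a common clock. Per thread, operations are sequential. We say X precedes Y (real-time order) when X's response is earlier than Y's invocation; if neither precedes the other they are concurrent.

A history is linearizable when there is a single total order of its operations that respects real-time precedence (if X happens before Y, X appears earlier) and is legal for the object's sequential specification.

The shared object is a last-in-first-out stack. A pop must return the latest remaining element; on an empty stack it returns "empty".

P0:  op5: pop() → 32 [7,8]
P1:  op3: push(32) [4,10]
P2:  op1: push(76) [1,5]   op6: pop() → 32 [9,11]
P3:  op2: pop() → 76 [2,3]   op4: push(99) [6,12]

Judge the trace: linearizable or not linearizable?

prefix check: 1..10 passes, 1..11 fails once op6's time-11 response joins
real-time-consistent orders of the 5 completed operations: 7 — all fail the stack replay
every completion of the 1 pending operation (op4) was checked; none linearizes
take op1, op2, op3, op5, op6 (pending dropped): step 5 already fails, because op6 pop() → 32 cannot occur there
take op1, op2, op5, op3, op6 (pending dropped): step 3 already fails, because op5 pop() → 32 cannot occur there

not linearizable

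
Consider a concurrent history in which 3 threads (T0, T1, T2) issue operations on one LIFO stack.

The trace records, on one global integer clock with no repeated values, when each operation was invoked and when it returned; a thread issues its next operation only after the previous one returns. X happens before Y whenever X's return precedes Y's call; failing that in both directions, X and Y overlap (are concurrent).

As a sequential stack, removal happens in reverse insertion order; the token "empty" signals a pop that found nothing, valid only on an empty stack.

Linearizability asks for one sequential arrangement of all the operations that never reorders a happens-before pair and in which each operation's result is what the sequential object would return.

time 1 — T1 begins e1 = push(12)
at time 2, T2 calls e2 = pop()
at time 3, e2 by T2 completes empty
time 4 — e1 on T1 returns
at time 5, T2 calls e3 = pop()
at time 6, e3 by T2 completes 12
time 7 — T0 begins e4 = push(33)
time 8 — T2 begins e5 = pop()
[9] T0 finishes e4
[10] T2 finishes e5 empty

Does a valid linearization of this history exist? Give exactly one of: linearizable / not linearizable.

one valid linearization: e2, e1, e3, e5, e4
step 1: e2 pop() → empty — stack <>
step 2: e1 push(12) — stack <12>
step 3: e3 pop() → 12 — stack <>
step 4: e5 pop() → empty — stack <>
step 5: e4 push(33) — stack <33>

linearizable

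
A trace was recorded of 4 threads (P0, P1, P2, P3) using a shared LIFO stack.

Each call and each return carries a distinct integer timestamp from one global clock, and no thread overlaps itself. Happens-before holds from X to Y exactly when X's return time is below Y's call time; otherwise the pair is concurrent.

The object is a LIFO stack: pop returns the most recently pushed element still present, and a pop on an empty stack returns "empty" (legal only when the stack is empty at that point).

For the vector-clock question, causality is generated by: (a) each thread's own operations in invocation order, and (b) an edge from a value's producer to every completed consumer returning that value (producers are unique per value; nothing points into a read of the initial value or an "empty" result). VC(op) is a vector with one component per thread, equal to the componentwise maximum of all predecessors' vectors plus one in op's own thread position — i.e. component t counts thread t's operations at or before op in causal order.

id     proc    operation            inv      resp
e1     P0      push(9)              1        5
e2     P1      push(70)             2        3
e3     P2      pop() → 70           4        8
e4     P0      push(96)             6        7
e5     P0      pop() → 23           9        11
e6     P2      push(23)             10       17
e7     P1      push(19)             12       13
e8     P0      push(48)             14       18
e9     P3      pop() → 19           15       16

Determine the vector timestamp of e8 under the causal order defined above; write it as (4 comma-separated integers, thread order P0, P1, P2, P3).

invoked at 2, e2 has no predecessors; its own P1 bump gives (0, 1, 0, 0)
invoked at 1, e1 has no predecessors; its own P0 bump gives (1, 0, 0, 0)
from VC(e2)=(0, 1, 0, 0), e3 (invoked 4) maxes components and bumps P2 → (0, 1, 1, 0)
from VC(e2)=(0, 1, 0, 0), e7 (invoked 12) maxes components and bumps P1 → (0, 2, 0, 0)
from VC(e1)=(1, 0, 0, 0), e4 (invoked 6) maxes components and bumps P0 → (2, 0, 0, 0)
from VC(e3)=(0, 1, 1, 0), e6 (invoked 10) maxes components and bumps P2 → (0, 1, 2, 0)
from VC(e7)=(0, 2, 0, 0), e9 (invoked 15) maxes components and bumps P3 → (0, 2, 0, 1)
from VC(e4)=(2, 0, 0, 0), VC(e6)=(0, 1, 2, 0), e5 (invoked 9) maxes components and bumps P0 → (3, 1, 2, 0)
from VC(e5)=(3, 1, 2, 0), e8 (invoked 14) maxes components and bumps P0 → (4, 1, 2, 0)
target: VC(e8) = (4, 1, 2, 0)

(4, 1, 2, 0)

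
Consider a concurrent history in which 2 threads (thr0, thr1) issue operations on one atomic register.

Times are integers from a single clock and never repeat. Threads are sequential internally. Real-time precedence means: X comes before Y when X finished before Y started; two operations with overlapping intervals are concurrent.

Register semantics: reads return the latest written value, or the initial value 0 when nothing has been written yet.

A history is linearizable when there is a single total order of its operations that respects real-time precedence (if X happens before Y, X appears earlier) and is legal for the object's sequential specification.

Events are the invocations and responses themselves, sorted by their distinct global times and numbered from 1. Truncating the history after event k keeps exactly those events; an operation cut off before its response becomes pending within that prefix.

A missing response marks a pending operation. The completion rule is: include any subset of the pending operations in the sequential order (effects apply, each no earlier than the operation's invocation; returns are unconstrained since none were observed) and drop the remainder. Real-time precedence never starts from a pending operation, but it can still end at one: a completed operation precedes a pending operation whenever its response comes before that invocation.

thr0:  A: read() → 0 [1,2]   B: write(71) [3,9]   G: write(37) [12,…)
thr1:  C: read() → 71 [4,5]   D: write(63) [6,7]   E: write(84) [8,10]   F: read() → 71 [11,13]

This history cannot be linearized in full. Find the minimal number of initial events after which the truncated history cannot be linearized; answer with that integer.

13

a valid linearization of events 1..12 exists, for instance A, B, C, D, E:
after step 1 (A read() → 0): value 0
after step 2 (B write(71)): value 71
after step 3 (C read() → 71): value 71
after step 4 (D write(63)): value 63
after step 5 (E write(84)): value 84
at event 13 (F's time-13 response) nothing linearizes any more
including or dropping the 1 pending operation (G) in any combination fails
one such order, A, B, C, D, E, F (pending dropped), breaks at step 6 where F read() → 71 is illegal
one such order, A, C, B, D, E, F (pending dropped), breaks at step 2 where C read() → 71 is illegal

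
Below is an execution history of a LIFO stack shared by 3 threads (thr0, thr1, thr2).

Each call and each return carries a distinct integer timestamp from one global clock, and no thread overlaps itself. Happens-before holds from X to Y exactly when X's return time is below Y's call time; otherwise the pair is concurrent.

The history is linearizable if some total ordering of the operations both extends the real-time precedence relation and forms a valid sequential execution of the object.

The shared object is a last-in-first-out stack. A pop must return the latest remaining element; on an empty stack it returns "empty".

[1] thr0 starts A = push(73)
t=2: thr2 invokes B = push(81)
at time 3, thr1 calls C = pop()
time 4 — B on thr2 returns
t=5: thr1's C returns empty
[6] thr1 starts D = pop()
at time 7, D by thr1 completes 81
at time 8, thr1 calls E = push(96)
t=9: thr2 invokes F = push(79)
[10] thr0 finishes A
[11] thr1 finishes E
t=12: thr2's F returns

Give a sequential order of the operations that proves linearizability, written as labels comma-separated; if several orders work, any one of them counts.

C, A, B, D, E, F

1. C pop() → empty, leaving stack <>
2. A push(73), leaving stack <73>
3. B push(81), leaving stack <73,81>
4. D pop() → 81, leaving stack <73>
5. E push(96), leaving stack <73,96>
6. F push(79), leaving stack <73,96,79>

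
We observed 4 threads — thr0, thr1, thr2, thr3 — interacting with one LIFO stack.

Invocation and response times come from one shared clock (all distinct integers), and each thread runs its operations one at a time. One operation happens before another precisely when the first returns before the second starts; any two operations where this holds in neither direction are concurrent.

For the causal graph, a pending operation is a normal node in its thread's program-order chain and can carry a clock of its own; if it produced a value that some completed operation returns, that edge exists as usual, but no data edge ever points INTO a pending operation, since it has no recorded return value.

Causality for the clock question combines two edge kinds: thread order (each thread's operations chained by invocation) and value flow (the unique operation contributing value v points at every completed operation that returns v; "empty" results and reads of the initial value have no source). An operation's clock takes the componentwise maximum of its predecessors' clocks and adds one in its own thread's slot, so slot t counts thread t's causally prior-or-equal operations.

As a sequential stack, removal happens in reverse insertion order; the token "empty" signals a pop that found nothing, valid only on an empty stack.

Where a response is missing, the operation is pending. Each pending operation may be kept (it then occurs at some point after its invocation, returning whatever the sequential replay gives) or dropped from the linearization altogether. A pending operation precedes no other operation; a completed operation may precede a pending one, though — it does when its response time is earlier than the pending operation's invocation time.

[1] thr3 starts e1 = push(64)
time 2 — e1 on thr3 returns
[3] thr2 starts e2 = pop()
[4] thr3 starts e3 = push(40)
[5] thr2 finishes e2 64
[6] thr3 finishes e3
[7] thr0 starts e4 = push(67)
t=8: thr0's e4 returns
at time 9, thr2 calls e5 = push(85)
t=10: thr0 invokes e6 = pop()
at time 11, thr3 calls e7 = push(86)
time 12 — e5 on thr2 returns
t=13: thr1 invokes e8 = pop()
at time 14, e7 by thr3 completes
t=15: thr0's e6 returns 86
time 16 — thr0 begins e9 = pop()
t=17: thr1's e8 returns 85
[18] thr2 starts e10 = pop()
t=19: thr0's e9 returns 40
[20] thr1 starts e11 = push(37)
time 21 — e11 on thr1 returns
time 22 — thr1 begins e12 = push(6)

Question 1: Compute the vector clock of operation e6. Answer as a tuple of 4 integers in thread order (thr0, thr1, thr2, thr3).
(2, 0, 0, 3)

e1, invoked 1, has no incoming edges; only thr3's bump applies → (0, 0, 0, 1)
e4, invoked 7, has no incoming edges; only thr0's bump applies → (1, 0, 0, 0)
invoked at 4, e3 merges VC(e1)=(0, 0, 0, 1) and bumps thr3's slot → (0, 0, 0, 2)
invoked at 3, e2 merges VC(e1)=(0, 0, 0, 1) and bumps thr2's slot → (0, 0, 1, 1)
invoked at 11, e7 merges VC(e3)=(0, 0, 0, 2) and bumps thr3's slot → (0, 0, 0, 3)
invoked at 9, e5 merges VC(e2)=(0, 0, 1, 1) and bumps thr2's slot → (0, 0, 2, 1)
invoked at 18, e10 merges VC(e5)=(0, 0, 2, 1) and bumps thr2's slot → (0, 0, 3, 1)
invoked at 13, e8 merges VC(e5)=(0, 0, 2, 1) and bumps thr1's slot → (0, 1, 2, 1)
invoked at 20, e11 merges VC(e8)=(0, 1, 2, 1) and bumps thr1's slot → (0, 2, 2, 1)
invoked at 10, e6 merges VC(e4)=(1, 0, 0, 0), VC(e7)=(0, 0, 0, 3) and bumps thr0's slot → (2, 0, 0, 3)
invoked at 22, e12 merges VC(e11)=(0, 2, 2, 1) and bumps thr1's slot → (0, 3, 2, 1)
invoked at 16, e9 merges VC(e3)=(0, 0, 0, 2), VC(e6)=(2, 0, 0, 3) and bumps thr0's slot → (3, 0, 0, 3)
target: VC(e6) = (2, 0, 0, 3)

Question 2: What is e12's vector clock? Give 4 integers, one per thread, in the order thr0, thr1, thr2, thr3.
(0, 3, 2, 1)

root op e1, invoked 1: fresh clock plus thr3's own tick → (0, 0, 0, 1)
root op e4, invoked 7: fresh clock plus thr0's own tick → (1, 0, 0, 0)
from VC(e1)=(0, 0, 0, 1), e3 (invoked 4) maxes components and bumps thr3 → (0, 0, 0, 2)
from VC(e1)=(0, 0, 0, 1), e2 (invoked 3) maxes components and bumps thr2 → (0, 0, 1, 1)
from VC(e3)=(0, 0, 0, 2), e7 (invoked 11) maxes components and bumps thr3 → (0, 0, 0, 3)
from VC(e2)=(0, 0, 1, 1), e5 (invoked 9) maxes components and bumps thr2 → (0, 0, 2, 1)
from VC(e5)=(0, 0, 2, 1), e10 (invoked 18) maxes components and bumps thr2 → (0, 0, 3, 1)
from VC(e5)=(0, 0, 2, 1), e8 (invoked 13) maxes components and bumps thr1 → (0, 1, 2, 1)
from VC(e8)=(0, 1, 2, 1), e11 (invoked 20) maxes components and bumps thr1 → (0, 2, 2, 1)
from VC(e4)=(1, 0, 0, 0), VC(e7)=(0, 0, 0, 3), e6 (invoked 10) maxes components and bumps thr0 → (2, 0, 0, 3)
from VC(e11)=(0, 2, 2, 1), e12 (invoked 22) maxes components and bumps thr1 → (0, 3, 2, 1)
from VC(e3)=(0, 0, 0, 2), VC(e6)=(2, 0, 0, 3), e9 (invoked 16) maxes components and bumps thr0 → (3, 0, 0, 3)
target: VC(e12) = (0, 3, 2, 1)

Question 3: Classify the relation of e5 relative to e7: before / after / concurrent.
concurrent

e5 spans [9,12], e7 spans [11,14]
the intervals overlap in both directions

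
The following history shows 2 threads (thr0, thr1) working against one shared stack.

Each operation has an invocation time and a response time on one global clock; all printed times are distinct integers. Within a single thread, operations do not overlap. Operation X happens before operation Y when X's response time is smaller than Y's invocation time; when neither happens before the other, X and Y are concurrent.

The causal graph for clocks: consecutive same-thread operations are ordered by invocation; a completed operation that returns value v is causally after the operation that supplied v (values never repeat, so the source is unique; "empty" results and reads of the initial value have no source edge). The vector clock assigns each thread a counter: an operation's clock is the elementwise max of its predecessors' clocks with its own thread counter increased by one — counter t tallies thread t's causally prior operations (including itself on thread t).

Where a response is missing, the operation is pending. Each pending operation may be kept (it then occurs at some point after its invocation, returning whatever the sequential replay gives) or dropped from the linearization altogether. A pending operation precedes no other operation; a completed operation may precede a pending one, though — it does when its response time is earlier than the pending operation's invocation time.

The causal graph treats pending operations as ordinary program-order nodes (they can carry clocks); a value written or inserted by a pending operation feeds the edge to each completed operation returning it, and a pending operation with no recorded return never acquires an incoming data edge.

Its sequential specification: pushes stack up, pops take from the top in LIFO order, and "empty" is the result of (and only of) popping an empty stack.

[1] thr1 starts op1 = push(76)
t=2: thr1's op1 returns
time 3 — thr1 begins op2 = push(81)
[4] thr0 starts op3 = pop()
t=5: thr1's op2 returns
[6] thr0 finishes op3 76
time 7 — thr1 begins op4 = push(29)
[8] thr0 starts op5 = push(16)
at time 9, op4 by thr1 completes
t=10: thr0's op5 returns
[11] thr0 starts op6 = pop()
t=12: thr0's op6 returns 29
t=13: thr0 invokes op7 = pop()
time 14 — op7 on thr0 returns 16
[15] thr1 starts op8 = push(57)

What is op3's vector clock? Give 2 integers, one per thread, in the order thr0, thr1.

(1, 1)

invoked at 1, op1 has no predecessors; its own thr1 bump gives (0, 1)
from VC(op1)=(0, 1), op2 (invoked 3) maxes components and bumps thr1 → (0, 2)
from VC(op1)=(0, 1), op3 (invoked 4) maxes components and bumps thr0 → (1, 1)
from VC(op2)=(0, 2), op4 (invoked 7) maxes components and bumps thr1 → (0, 3)
from VC(op3)=(1, 1), op5 (invoked 8) maxes components and bumps thr0 → (2, 1)
from VC(op4)=(0, 3), op8 (invoked 15) maxes components and bumps thr1 → (0, 4)
from VC(op4)=(0, 3), VC(op5)=(2, 1), op6 (invoked 11) maxes components and bumps thr0 → (3, 3)
from VC(op5)=(2, 1), VC(op6)=(3, 3), op7 (invoked 13) maxes components and bumps thr0 → (4, 3)
target: VC(op3) = (1, 1)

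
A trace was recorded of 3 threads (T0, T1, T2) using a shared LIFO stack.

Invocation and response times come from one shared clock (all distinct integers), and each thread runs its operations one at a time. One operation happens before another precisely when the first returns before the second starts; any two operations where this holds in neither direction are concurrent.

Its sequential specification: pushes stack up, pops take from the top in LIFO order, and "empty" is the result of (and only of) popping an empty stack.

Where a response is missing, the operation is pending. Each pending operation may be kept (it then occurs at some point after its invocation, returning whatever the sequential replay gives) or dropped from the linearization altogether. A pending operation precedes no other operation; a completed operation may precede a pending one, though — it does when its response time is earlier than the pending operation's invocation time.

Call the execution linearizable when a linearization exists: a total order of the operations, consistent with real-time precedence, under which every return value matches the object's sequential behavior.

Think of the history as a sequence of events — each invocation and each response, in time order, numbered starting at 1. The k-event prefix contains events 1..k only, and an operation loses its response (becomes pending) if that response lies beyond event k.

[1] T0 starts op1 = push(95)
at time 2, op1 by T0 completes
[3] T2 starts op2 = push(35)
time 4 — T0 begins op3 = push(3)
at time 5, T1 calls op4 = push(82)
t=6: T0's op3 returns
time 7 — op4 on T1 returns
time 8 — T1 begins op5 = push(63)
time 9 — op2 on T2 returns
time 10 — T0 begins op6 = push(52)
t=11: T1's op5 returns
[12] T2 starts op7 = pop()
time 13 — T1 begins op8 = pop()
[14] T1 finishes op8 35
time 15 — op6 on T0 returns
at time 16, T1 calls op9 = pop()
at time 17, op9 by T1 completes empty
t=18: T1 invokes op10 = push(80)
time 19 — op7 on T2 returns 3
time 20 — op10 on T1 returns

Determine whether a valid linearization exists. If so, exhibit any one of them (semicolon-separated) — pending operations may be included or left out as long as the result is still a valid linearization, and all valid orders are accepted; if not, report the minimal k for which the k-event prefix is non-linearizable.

not linearizable — minimal violating prefix: 17 events

cut after 16 events: linearizable; cut after 17 events (op9 responds, time 17): not linearizable
8 completed operations, 22 real-time-consistent orders — every LIFO stack replay fails
include/drop combinations of the 1 pending operation (op7) were all tried; none helps
for example op1, op2, op3, op4, op5, op6, op8, op9 (pending dropped) fails at step 7: op8 pop() → 35 is not legal there
for example op1, op2, op3, op4, op5, op8, op6, op9 (pending dropped) fails at step 6: op8 pop() → 35 is not legal there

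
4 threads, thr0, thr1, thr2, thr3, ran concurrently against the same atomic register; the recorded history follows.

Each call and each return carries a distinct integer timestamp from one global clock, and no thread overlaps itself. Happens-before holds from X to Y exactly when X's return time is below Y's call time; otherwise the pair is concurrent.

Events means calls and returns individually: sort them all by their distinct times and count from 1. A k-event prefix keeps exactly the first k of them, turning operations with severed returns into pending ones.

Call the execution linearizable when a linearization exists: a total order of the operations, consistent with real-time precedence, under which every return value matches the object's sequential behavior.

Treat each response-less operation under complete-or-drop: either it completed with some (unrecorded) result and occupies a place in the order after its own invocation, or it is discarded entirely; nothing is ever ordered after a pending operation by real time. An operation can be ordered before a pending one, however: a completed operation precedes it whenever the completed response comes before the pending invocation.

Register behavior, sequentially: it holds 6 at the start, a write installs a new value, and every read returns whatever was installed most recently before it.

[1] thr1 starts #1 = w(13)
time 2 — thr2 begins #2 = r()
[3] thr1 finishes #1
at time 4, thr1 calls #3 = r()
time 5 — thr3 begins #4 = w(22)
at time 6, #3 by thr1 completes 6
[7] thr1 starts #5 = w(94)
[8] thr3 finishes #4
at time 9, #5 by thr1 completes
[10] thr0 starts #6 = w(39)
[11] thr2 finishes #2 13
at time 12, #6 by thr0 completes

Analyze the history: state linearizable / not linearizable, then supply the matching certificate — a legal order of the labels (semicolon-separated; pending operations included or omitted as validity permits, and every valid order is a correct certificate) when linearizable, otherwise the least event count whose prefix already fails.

not linearizable — minimal violating prefix: 6 events

prefix check: 1..5 passes, 1..6 fails once #3's time-6 response joins
exactly one order of the 2 completed ops respects real time; the atomic register replay fails
no completion choice of the 2 pending operations (#2, #4) rescues it — every subset was tried
for example #1, #3 (pending dropped) fails at step 2: #3 r() → 6 is not legal there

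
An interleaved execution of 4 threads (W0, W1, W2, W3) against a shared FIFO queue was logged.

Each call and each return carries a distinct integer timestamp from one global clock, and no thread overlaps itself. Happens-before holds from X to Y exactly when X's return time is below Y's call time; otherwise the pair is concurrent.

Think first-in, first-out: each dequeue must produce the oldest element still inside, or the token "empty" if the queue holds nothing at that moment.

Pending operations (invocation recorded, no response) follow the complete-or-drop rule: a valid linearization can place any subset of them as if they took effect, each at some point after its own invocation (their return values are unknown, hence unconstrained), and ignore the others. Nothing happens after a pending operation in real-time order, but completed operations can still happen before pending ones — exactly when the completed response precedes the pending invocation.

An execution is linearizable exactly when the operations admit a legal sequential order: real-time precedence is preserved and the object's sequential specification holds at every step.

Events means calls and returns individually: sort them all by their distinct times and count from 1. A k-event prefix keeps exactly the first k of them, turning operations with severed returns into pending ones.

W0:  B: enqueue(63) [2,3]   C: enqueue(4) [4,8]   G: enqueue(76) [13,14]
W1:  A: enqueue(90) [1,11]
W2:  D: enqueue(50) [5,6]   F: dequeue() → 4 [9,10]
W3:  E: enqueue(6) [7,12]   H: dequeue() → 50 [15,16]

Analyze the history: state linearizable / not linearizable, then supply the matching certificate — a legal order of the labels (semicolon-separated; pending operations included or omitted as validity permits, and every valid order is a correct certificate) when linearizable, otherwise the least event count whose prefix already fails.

cut after 9 events: linearizable; cut after 10 events (F responds, time 10): not linearizable
all 2 real-time-respecting orders fail — 4 completed FIFO queue operations, no legal replay
including or dropping the 2 pending operations (A, E) in any combination fails
for example B, C, D, F (pending dropped) fails at step 4: F dequeue() → 4 is not legal there
for example B, D, C, F (pending dropped) fails at step 4: F dequeue() → 4 is not legal there

not linearizable — minimal violating prefix: 10 events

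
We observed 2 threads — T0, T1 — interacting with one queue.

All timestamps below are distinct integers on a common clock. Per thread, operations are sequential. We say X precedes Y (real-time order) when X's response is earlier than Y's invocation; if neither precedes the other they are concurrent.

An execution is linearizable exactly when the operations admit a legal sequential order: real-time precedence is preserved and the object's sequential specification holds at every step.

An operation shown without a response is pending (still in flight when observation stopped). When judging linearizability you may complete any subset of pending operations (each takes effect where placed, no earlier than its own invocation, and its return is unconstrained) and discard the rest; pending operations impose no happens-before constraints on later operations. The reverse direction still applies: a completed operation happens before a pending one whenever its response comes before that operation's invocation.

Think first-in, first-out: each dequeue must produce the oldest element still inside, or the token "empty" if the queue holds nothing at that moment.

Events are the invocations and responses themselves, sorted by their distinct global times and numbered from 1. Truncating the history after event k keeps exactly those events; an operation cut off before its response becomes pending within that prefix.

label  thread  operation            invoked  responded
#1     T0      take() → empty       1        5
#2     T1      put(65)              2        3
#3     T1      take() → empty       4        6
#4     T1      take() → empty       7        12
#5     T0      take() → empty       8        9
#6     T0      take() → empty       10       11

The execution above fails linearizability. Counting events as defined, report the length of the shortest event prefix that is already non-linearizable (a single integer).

events 1..5 are linearizable, e.g. via #1, #2:
after step 1 (#1 take() → empty): queue <>
after step 2 (#2 put(65)): queue <65>
include event 6 — #3 responding at 6 — and every candidate order breaks
take #1, #2, #3: step 3 already fails, because #3 take() → empty cannot occur there
take #2, #1, #3: step 2 already fails, because #1 take() → empty cannot occur there

6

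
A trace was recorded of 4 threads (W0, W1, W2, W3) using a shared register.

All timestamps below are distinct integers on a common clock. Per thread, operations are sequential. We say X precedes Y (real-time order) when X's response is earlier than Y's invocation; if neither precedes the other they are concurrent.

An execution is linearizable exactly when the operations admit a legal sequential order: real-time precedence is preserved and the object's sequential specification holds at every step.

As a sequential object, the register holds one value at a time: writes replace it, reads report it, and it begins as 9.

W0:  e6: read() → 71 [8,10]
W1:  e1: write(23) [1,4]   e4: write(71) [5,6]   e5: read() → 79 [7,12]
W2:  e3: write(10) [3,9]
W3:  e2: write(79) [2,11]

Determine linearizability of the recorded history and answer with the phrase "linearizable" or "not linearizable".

witness order: e1, e3, e4, e6, e2, e5
step 1: e1 write(23) — value 23
step 2: e3 write(10) — value 10
step 3: e4 write(71) — value 71
step 4: e6 read() → 71 — value 71
step 5: e2 write(79) — value 79
step 6: e5 read() → 79 — value 79

linearizable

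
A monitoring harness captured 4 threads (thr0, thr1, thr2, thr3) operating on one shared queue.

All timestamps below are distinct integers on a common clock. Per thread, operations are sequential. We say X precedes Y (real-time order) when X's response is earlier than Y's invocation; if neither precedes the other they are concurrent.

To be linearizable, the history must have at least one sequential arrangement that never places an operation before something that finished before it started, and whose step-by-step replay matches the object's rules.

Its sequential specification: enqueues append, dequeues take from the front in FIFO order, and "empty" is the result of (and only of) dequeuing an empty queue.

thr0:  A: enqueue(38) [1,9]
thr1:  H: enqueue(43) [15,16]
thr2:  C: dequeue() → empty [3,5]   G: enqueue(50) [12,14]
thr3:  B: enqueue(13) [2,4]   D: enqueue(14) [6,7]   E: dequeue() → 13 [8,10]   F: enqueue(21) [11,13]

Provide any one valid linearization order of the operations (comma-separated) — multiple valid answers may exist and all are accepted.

C, B, A, D, E, F, G, H

1. C dequeue() → empty, leaving queue <>
2. B enqueue(13), leaving queue <13>
3. A enqueue(38), leaving queue <13,38>
4. D enqueue(14), leaving queue <13,38,14>
5. E dequeue() → 13, leaving queue <38,14>
6. F enqueue(21), leaving queue <38,14,21>
7. G enqueue(50), leaving queue <38,14,21,50>
8. H enqueue(43), leaving queue <38,14,21,50,43>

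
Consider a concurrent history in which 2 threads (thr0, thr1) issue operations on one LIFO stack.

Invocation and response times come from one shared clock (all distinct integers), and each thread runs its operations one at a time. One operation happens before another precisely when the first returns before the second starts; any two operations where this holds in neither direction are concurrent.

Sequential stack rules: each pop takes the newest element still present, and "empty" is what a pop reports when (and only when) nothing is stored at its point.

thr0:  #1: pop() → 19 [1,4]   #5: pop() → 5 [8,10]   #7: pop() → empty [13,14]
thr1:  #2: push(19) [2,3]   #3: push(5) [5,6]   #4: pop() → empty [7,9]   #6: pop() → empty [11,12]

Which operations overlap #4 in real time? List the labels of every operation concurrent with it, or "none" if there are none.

#5

overlap test against #4 [7,9]: concurrent iff the interval meets 7..9
#1 [1,4]: before
#2 [2,3]: before
#3 [5,6]: before
#5 [8,10]: concurrent
#6 [11,12]: after
#7 [13,14]: after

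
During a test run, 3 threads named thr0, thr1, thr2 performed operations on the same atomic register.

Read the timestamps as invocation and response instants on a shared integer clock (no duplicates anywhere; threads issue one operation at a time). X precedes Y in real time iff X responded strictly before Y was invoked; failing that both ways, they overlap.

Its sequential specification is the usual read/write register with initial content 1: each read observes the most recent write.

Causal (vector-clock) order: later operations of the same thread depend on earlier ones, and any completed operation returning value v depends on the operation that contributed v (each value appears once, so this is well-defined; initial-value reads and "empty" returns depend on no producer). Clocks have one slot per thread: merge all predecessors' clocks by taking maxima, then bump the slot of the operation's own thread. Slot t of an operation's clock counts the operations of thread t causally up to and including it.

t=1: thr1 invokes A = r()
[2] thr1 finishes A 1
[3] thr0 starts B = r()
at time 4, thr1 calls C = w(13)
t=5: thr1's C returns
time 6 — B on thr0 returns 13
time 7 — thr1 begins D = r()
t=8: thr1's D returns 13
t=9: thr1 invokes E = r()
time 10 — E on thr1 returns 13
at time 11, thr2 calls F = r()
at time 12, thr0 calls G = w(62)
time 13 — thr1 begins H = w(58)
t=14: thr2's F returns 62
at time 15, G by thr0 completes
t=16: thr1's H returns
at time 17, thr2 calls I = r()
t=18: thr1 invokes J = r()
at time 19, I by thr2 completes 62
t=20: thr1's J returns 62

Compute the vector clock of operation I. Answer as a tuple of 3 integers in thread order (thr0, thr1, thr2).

no predecessors for A (invoked 1): thr1 increments from zero → (0, 1, 0)
invoked at 4, C merges VC(A)=(0, 1, 0) and bumps thr1's slot → (0, 2, 0)
invoked at 7, D merges VC(C)=(0, 2, 0) and bumps thr1's slot → (0, 3, 0)
invoked at 3, B merges VC(C)=(0, 2, 0) and bumps thr0's slot → (1, 2, 0)
invoked at 9, E merges VC(C)=(0, 2, 0), VC(D)=(0, 3, 0) and bumps thr1's slot → (0, 4, 0)
invoked at 12, G merges VC(B)=(1, 2, 0) and bumps thr0's slot → (2, 2, 0)
invoked at 13, H merges VC(E)=(0, 4, 0) and bumps thr1's slot → (0, 5, 0)
invoked at 11, F merges VC(G)=(2, 2, 0) and bumps thr2's slot → (2, 2, 1)
invoked at 17, I merges VC(F)=(2, 2, 1), VC(G)=(2, 2, 0) and bumps thr2's slot → (2, 2, 2)
invoked at 18, J merges VC(G)=(2, 2, 0), VC(H)=(0, 5, 0) and bumps thr1's slot → (2, 6, 0)
target: VC(I) = (2, 2, 2)

(2, 2, 2)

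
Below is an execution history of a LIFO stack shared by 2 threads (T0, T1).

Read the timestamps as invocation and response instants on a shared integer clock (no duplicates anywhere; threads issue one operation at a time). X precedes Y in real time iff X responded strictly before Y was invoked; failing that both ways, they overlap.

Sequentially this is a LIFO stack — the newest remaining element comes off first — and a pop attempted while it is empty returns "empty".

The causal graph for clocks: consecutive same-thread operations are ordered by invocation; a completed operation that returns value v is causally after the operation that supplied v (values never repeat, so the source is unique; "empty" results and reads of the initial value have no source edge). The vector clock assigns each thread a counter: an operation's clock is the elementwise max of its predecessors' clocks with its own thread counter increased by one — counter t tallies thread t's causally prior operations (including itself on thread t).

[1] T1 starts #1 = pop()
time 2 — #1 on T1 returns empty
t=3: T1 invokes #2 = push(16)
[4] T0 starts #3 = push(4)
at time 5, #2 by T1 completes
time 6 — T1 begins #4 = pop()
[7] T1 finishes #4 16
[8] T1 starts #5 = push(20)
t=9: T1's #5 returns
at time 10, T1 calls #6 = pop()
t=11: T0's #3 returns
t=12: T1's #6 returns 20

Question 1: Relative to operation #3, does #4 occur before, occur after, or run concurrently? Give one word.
Answer: concurrent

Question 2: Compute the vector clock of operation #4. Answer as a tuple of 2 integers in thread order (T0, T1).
Answer: (0, 3)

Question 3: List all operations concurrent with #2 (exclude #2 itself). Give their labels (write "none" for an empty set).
Answer: #3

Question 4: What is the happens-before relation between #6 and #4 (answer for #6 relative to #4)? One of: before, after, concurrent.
Answer: after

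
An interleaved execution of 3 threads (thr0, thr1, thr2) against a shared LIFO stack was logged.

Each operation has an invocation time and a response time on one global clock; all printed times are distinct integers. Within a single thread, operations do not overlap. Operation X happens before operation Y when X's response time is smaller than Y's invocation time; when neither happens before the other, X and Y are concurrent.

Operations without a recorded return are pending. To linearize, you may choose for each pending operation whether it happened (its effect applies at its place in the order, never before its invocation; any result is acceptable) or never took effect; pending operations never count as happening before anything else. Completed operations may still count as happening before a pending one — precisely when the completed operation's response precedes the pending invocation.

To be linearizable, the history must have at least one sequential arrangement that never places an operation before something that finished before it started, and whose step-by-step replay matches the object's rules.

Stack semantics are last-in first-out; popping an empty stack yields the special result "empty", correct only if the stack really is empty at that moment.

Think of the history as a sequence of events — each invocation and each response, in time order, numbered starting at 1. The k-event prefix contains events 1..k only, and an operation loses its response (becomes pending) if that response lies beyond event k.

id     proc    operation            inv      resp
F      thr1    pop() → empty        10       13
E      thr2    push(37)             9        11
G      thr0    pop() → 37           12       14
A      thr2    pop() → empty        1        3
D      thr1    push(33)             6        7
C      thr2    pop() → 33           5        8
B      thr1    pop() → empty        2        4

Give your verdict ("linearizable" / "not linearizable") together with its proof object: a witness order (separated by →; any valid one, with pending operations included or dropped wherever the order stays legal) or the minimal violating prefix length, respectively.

step 1: A pop() → empty — stack <>
step 2: B pop() → empty — stack <>
step 3: D push(33) — stack <33>
step 4: C pop() → 33 — stack <>
step 5: E push(37) — stack <37>
step 6: G pop() → 37 — stack <>
step 7: F pop() → empty — stack <>

linearizable — witness: A → B → D → C → E → G → F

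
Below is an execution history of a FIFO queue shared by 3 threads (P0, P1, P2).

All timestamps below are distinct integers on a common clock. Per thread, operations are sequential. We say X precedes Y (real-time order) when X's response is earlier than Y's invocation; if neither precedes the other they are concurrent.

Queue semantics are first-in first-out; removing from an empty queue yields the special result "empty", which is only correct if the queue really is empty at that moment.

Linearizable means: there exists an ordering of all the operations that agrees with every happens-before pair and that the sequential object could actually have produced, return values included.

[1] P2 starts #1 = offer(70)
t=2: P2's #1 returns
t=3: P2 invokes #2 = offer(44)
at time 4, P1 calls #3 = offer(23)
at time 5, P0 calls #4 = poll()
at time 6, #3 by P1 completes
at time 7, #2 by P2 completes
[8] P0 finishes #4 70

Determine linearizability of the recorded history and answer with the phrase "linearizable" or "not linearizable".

linearizable

witness order: #1, #2, #3, #4
1. #1 offer(70), leaving queue <70>
2. #2 offer(44), leaving queue <70,44>
3. #3 offer(23), leaving queue <70,44,23>
4. #4 poll() → 70, leaving queue <44,23>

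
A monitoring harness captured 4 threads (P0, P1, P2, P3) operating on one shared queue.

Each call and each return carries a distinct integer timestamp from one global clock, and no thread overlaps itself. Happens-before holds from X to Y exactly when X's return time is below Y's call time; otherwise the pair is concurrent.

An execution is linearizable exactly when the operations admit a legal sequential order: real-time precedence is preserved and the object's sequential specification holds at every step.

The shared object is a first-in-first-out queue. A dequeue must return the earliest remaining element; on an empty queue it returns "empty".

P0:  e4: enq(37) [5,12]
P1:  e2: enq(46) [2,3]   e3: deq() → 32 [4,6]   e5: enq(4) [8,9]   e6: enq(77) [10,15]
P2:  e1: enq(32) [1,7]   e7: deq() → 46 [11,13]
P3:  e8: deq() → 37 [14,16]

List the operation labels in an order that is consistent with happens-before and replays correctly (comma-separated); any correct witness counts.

1. e1 enq(32), leaving queue <32>
2. e2 enq(46), leaving queue <32,46>
3. e3 deq() → 32, leaving queue <46>
4. e4 enq(37), leaving queue <46,37>
5. e5 enq(4), leaving queue <46,37,4>
6. e6 enq(77), leaving queue <46,37,4,77>
7. e7 deq() → 46, leaving queue <37,4,77>
8. e8 deq() → 37, leaving queue <4,77>

e1, e2, e3, e4, e5, e6, e7, e8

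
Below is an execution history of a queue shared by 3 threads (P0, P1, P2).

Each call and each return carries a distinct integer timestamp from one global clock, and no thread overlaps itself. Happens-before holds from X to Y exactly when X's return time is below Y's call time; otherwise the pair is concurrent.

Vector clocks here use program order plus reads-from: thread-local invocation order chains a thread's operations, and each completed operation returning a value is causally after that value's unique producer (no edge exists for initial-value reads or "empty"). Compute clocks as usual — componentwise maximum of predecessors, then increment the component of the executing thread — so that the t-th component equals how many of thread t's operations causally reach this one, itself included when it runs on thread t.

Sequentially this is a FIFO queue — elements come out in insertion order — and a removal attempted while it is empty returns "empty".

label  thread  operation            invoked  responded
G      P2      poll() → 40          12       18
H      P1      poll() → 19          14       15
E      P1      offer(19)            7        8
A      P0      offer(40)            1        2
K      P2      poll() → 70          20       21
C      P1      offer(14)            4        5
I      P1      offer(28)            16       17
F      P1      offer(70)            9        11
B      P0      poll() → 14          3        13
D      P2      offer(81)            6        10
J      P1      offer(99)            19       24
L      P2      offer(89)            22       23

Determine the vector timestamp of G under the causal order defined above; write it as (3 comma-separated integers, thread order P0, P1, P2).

invoked at 6, D has no predecessors; its own P2 bump gives (0, 0, 1)
invoked at 4, C has no predecessors; its own P1 bump gives (0, 1, 0)
invoked at 1, A has no predecessors; its own P0 bump gives (1, 0, 0)
merge at E (invoked 7): VC(C)=(0, 1, 0), own-thread bump on P1 → (0, 2, 0)
merge at F (invoked 9): VC(E)=(0, 2, 0), own-thread bump on P1 → (0, 3, 0)
merge at G (invoked 12): VC(A)=(1, 0, 0), VC(D)=(0, 0, 1), own-thread bump on P2 → (1, 0, 2)
merge at B (invoked 3): VC(A)=(1, 0, 0), VC(C)=(0, 1, 0), own-thread bump on P0 → (2, 1, 0)
merge at H (invoked 14): VC(E)=(0, 2, 0), VC(F)=(0, 3, 0), own-thread bump on P1 → (0, 4, 0)
merge at I (invoked 16): VC(H)=(0, 4, 0), own-thread bump on P1 → (0, 5, 0)
merge at J (invoked 19): VC(I)=(0, 5, 0), own-thread bump on P1 → (0, 6, 0)
merge at K (invoked 20): VC(F)=(0, 3, 0), VC(G)=(1, 0, 2), own-thread bump on P2 → (1, 3, 3)
merge at L (invoked 22): VC(K)=(1, 3, 3), own-thread bump on P2 → (1, 3, 4)
target: VC(G) = (1, 0, 2)

(1, 0, 2)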